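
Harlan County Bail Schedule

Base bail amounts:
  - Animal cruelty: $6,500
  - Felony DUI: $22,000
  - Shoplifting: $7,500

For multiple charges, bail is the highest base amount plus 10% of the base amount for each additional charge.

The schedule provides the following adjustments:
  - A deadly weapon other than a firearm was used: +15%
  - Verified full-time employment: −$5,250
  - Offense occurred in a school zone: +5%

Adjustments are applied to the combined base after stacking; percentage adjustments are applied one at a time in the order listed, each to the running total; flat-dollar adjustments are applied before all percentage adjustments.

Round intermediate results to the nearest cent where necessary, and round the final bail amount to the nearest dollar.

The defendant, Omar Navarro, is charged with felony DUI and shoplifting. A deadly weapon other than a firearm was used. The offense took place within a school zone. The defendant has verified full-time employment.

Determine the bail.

$21,131

Base amounts from the schedule: felony DUI $22,000; shoplifting $7,500.
Stacking rule: highest base plus 10% of each additional charge. Highest is felony DUI at $22,000. Additional: $7,500 × 10% = $750. Combined base = $22,000 + $750 = $22,750.
Verified full-time employment (−$5,250 flat): $22,750 − $5,250 = $17,500.
A deadly weapon other than a firearm was used (+15%): $17,500 × 1.15 = $20,125.
Offense occurred in a school zone (+5%): $20,125 × 1.05 = $21,131.25.
Rounded to the nearest dollar: $21,131.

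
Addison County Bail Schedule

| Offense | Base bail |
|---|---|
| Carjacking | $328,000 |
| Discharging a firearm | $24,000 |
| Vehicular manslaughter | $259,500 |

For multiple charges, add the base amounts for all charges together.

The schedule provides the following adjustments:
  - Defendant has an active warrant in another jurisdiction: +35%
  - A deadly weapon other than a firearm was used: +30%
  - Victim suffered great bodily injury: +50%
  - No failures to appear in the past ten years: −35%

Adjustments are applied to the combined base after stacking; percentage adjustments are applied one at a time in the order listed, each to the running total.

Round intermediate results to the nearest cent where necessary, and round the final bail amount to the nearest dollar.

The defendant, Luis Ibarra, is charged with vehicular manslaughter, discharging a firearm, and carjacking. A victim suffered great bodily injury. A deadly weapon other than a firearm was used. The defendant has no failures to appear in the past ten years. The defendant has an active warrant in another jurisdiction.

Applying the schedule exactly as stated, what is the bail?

Base amounts from the schedule: vehicular manslaughter $259,500; discharging a firearm $24,000; carjacking $328,000.
Stacking rule: sum of all bases. $259,500 + $24,000 + $328,000 = $611,500.
Defendant has an active warrant in another jurisdiction (+35%): $611,500 × 1.35 = $825,525.
A deadly weapon other than a firearm was used (+30%): $825,525 × 1.3 = $1,073,182.50.
Victim suffered great bodily injury (+50%): $1,073,182.50 × 1.5 = $1,609,773.75.
No failures to appear in the past ten years (−35%): $1,609,773.75 × 0.65 = $1,046,352.94.
Rounded to the nearest dollar: $1,046,353.

$1,046,353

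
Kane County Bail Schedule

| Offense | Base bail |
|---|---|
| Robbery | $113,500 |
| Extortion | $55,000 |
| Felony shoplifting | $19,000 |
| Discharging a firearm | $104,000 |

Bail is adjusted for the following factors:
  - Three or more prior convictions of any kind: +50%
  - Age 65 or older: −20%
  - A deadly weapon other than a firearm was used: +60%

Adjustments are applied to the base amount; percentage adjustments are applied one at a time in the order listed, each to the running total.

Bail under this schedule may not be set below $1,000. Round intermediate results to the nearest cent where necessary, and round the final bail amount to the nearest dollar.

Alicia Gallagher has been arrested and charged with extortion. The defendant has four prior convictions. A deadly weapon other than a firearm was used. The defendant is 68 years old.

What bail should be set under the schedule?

Base amounts from the schedule: extortion $55,000.
Single charge. Combined base = $55,000.
Three or more prior convictions of any kind (+50%): $55,000 × 1.5 = $82,500.
Age 65 or older (−20%): $82,500 × 0.8 = $66,000.
A deadly weapon other than a firearm was used (+60%): $66,000 × 1.6 = $105,600.
$105,600 is at or above the $1,000 minimum.

$105,600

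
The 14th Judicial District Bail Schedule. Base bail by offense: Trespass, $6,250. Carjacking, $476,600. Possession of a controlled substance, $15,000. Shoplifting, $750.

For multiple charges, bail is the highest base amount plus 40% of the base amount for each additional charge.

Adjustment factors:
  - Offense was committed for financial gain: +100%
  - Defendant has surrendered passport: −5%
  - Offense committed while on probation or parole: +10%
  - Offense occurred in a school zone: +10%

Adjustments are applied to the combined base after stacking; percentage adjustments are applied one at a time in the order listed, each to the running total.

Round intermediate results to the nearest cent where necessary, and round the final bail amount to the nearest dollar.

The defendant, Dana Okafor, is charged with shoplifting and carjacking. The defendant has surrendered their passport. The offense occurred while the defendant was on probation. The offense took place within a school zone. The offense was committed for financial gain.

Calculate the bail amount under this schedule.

$1,096,393

Base amounts from the schedule: shoplifting $750; carjacking $476,600.
Stacking rule: highest base plus 40% of each additional charge. Highest is carjacking at $476,600. Additional: $750 × 40% = $300. Combined base = $476,600 + $300 = $476,900.
Offense was committed for financial gain (+100%): $476,900 × 2 = $953,800.
Defendant has surrendered passport (−5%): $953,800 × 0.95 = $906,110.
Offense committed while on probation or parole (+10%): $906,110 × 1.1 = $996,721.
Offense occurred in a school zone (+10%): $996,721 × 1.1 = $1,096,393.10.
Rounded to the nearest dollar: $1,096,393.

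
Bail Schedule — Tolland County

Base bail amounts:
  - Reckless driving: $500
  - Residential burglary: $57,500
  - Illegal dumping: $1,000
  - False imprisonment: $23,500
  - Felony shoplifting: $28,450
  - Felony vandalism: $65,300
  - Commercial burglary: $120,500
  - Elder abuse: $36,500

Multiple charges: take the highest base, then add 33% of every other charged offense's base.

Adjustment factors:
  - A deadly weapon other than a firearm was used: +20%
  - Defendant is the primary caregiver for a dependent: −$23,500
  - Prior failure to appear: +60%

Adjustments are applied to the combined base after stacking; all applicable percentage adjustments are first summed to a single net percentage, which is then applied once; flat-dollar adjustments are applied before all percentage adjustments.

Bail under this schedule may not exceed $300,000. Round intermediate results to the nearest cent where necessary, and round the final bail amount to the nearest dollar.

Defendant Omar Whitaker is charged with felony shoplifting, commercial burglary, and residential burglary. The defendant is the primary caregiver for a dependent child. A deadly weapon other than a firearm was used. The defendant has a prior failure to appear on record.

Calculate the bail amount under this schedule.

Base amounts from the schedule: felony shoplifting $28,450; commercial burglary $120,500; residential burglary $57,500.
Stacking rule: highest base plus 33% of each additional charge. Highest is commercial burglary at $120,500. Additional: $28,450 × 33% = $9,388.50; $57,500 × 33% = $18,975. Combined base = $120,500 + $28,363.50 = $148,863.50.
Defendant is the primary caregiver for a dependent (−$23,500 flat): $148,863.50 − $23,500 = $125,363.50.
Net percentage adjustment: +20% +60% = +80%. $125,363.50 × 1.8 = $225,654.30.
$225,654.30 is within the $300,000 maximum.
Rounded to the nearest dollar: $225,654.

$225,654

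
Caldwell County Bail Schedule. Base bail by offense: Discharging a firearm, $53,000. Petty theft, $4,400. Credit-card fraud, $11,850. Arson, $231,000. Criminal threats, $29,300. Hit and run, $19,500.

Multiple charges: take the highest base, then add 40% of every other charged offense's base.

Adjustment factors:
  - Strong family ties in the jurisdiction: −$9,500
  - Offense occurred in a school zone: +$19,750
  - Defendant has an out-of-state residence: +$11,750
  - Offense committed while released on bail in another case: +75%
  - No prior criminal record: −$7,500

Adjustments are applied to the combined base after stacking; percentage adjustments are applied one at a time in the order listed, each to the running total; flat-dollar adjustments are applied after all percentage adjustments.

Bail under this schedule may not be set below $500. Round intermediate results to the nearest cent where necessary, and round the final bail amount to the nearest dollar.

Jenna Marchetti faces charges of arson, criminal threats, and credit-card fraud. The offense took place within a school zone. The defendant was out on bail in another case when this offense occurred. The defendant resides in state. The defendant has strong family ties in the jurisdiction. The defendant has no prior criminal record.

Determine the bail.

Base amounts from the schedule: arson $231,000; criminal threats $29,300; credit-card fraud $11,850.
Stacking rule: highest base plus 40% of each additional charge. Highest is arson at $231,000. Additional: $29,300 × 40% = $11,720; $11,850 × 40% = $4,740. Combined base = $231,000 + $16,460 = $247,460.
Offense committed while released on bail in another case (+75%): $247,460 × 1.75 = $433,055.
Strong family ties in the jurisdiction (−$9,500 flat): $433,055 − $9,500 = $423,555.
Offense occurred in a school zone (+$19,750 flat): $423,555 + $19,750 = $443,305.
No prior criminal record (−$7,500 flat): $443,305 − $7,500 = $435,805.
$435,805 is at or above the $500 minimum.

$435,805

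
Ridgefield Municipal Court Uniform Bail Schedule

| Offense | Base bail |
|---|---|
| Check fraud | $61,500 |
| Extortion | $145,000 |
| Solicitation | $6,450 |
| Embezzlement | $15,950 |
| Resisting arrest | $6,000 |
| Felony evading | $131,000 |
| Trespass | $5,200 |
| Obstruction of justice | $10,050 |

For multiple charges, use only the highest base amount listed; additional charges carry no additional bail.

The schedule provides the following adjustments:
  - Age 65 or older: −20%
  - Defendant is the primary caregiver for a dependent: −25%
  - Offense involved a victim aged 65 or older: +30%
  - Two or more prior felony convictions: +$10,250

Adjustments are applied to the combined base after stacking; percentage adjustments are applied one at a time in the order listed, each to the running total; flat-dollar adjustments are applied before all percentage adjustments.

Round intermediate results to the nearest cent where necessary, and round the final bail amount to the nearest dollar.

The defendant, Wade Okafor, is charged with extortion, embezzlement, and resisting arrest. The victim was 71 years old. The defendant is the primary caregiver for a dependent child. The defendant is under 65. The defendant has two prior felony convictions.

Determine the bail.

$151,369

Base amounts from the schedule: extortion $145,000; embezzlement $15,950; resisting arrest $6,000.
Stacking rule: use the highest base only. Highest is extortion at $145,000. Combined base = $145,000.
Two or more prior felony convictions (+$10,250 flat): $145,000 + $10,250 = $155,250.
Defendant is the primary caregiver for a dependent (−25%): $155,250 × 0.75 = $116,437.50.
Offense involved a victim aged 65 or older (+30%): $116,437.50 × 1.3 = $151,368.75.
Rounded to the nearest dollar: $151,369.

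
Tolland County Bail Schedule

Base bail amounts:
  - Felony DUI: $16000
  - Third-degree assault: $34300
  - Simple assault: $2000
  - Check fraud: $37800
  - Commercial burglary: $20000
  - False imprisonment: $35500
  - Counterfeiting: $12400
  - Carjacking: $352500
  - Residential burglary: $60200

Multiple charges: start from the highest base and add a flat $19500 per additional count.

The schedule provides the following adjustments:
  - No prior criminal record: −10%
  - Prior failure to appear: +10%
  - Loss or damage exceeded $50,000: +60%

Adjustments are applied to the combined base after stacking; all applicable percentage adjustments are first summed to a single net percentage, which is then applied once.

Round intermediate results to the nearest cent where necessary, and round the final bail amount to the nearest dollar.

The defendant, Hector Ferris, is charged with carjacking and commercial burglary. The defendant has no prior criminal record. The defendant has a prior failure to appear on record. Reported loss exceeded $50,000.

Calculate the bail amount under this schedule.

Base amounts from the schedule: carjacking $352500; commercial burglary $20000.
Stacking rule: highest base plus $19500 per additional charge. Highest is carjacking at $352500; 1 additional charge → +$19500. Combined base = $372000.
Net percentage adjustment: −10% +10% +60% = +60%. $372000 × 1.6 = $595200.

$595200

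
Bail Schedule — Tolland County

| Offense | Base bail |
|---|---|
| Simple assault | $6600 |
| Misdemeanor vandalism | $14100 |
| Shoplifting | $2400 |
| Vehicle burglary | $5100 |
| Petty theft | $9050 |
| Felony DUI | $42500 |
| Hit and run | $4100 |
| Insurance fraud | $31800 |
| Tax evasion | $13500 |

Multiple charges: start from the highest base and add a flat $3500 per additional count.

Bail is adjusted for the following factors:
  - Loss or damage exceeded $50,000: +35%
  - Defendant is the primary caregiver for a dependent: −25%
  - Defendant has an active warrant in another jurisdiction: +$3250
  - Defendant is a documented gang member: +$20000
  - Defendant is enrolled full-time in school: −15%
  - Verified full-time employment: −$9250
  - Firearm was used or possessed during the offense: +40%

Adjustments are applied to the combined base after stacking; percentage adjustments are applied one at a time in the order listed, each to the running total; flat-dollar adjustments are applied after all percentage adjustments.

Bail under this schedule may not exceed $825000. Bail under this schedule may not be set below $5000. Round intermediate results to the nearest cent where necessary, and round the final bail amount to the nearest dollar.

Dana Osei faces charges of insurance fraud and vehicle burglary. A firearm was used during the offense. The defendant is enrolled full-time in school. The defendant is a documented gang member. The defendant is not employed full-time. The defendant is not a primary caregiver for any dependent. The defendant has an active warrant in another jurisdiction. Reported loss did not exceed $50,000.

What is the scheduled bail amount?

Base amounts from the schedule: insurance fraud $31800; vehicle burglary $5100.
Stacking rule: highest base plus $3500 per additional charge. Highest is insurance fraud at $31800; 1 additional charge → +$3500. Combined base = $35300.
Defendant is enrolled full-time in school (−15%): $35300 × 0.85 = $30005.
Firearm was used or possessed during the offense (+40%): $30005 × 1.4 = $42007.
Defendant has an active warrant in another jurisdiction (+$3250 flat): $42007 + $3250 = $45257.
Defendant is a documented gang member (+$20000 flat): $45257 + $20000 = $65257.
$65257 is within the $825000 maximum.
$65257 is at or above the $5000 minimum.

$65257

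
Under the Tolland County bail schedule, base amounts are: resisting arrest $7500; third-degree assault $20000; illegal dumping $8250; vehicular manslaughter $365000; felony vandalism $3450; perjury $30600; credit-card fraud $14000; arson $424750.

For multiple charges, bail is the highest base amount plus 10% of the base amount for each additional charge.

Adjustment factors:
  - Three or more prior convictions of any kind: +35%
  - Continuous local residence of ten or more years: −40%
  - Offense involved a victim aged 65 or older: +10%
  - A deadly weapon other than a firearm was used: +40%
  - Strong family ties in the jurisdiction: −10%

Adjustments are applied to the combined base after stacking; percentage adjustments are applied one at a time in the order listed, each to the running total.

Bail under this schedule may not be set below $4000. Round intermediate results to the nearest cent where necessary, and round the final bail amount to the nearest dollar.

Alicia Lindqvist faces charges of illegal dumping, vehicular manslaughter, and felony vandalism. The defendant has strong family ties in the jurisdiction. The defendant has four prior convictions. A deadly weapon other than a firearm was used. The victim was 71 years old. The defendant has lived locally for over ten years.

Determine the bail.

Base amounts from the schedule: illegal dumping $8250; vehicular manslaughter $365000; felony vandalism $3450.
Stacking rule: highest base plus 10% of each additional charge. Highest is vehicular manslaughter at $365000. Additional: $8250 × 10% = $825; $3450 × 10% = $345. Combined base = $365000 + $1170 = $366170.
Three or more prior convictions of any kind (+35%): $366170 × 1.35 = $494329.50.
Continuous local residence of ten or more years (−40%): $494329.50 × 0.6 = $296597.70.
Offense involved a victim aged 65 or older (+10%): $296597.70 × 1.1 = $326257.47.
A deadly weapon other than a firearm was used (+40%): $326257.47 × 1.4 = $456760.46.
Strong family ties in the jurisdiction (−10%): $456760.46 × 0.9 = $411084.41.
$411084.41 is at or above the $4000 minimum.
Rounded to the nearest dollar: $411084.

$411084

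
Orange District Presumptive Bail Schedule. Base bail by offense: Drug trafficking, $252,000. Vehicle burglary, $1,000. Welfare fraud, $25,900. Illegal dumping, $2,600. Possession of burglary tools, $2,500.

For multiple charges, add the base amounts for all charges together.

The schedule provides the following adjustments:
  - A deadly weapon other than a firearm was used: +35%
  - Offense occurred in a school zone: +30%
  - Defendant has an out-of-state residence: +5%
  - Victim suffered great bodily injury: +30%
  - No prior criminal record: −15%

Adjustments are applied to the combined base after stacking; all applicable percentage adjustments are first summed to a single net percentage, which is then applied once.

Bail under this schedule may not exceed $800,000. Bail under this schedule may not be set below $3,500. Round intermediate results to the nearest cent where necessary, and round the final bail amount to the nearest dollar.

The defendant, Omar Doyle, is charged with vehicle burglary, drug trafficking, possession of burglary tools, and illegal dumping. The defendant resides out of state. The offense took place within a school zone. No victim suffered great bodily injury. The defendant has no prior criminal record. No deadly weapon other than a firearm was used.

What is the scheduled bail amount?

$309,720

Base amounts from the schedule: vehicle burglary $1,000; drug trafficking $252,000; possession of burglary tools $2,500; illegal dumping $2,600.
Stacking rule: sum of all bases. $1,000 + $252,000 + $2,500 + $2,600 = $258,100.
Net percentage adjustment: +30% +5% −15% = +20%. $258,100 × 1.2 = $309,720.
$309,720 is within the $800,000 maximum.
$309,720 is at or above the $3,500 minimum.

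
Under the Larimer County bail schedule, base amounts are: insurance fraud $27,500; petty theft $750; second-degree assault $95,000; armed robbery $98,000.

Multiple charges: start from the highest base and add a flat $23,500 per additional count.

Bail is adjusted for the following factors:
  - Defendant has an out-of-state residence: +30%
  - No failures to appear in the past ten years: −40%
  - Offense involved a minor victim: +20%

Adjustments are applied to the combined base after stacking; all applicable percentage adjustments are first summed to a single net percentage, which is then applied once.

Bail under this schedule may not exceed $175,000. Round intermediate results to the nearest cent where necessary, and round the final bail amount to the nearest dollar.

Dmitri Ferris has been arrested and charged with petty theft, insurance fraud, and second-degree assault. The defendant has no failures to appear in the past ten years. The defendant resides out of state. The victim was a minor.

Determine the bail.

$156,200

Base amounts from the schedule: petty theft $750; insurance fraud $27,500; second-degree assault $95,000.
Stacking rule: highest base plus $23,500 per additional charge. Highest is second-degree assault at $95,000; 2 additional charges → +$47,000. Combined base = $142,000.
Net percentage adjustment: +30% −40% +20% = +10%. $142,000 × 1.1 = $156,200.
$156,200 is within the $175,000 maximum.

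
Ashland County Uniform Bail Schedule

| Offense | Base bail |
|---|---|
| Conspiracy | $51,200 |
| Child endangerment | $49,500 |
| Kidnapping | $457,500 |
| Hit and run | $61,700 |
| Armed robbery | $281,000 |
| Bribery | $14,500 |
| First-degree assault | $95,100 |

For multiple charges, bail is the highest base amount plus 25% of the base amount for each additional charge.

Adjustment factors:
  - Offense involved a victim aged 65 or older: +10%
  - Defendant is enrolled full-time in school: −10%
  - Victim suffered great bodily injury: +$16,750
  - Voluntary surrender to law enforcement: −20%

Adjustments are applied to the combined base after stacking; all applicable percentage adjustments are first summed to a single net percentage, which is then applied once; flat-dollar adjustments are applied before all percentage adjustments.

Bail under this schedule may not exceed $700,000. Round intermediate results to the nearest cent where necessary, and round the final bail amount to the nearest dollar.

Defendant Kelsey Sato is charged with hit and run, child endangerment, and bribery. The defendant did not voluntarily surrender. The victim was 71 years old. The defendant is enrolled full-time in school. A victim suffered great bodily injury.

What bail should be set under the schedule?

$94,450

Base amounts from the schedule: hit and run $61,700; child endangerment $49,500; bribery $14,500.
Stacking rule: highest base plus 25% of each additional charge. Highest is hit and run at $61,700. Additional: $49,500 × 25% = $12,375; $14,500 × 25% = $3,625. Combined base = $61,700 + $16,000 = $77,700.
Victim suffered great bodily injury (+$16,750 flat): $77,700 + $16,750 = $94,450.
Net percentage adjustment: +10% −10% = +0%. $94,450 × 1 = $94,450.
$94,450 is within the $700,000 maximum.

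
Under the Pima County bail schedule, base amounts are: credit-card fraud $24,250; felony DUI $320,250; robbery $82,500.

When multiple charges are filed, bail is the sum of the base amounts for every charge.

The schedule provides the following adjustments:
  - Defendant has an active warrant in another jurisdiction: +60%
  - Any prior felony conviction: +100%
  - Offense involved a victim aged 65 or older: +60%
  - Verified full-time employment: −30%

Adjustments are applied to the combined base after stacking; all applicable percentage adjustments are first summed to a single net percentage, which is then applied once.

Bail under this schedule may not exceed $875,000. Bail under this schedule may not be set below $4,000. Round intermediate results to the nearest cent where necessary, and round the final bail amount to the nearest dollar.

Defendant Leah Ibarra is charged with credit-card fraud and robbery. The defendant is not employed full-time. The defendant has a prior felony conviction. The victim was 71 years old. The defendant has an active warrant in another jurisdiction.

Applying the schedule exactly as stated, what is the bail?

Base amounts from the schedule: credit-card fraud $24,250; robbery $82,500.
Stacking rule: sum of all bases. $24,250 + $82,500 = $106,750.
Net percentage adjustment: +60% +100% +60% = +220%. $106,750 × 3.2 = $341,600.
$341,600 is within the $875,000 maximum.
$341,600 is at or above the $4,000 minimum.

$341,600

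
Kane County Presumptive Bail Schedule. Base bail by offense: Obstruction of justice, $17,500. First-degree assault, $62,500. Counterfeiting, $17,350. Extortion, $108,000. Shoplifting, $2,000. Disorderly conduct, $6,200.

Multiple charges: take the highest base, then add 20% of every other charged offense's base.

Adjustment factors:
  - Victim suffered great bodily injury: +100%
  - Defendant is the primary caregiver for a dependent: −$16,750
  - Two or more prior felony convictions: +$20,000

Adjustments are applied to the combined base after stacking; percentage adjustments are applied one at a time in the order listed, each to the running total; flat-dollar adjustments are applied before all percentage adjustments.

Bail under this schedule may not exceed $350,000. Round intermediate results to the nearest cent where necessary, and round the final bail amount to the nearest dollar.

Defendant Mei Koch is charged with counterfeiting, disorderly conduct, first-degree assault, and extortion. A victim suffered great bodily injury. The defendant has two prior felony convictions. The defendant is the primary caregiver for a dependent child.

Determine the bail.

$256,920

Base amounts from the schedule: counterfeiting $17,350; disorderly conduct $6,200; first-degree assault $62,500; extortion $108,000.
Stacking rule: highest base plus 20% of each additional charge. Highest is extortion at $108,000. Additional: $17,350 × 20% = $3,470; $6,200 × 20% = $1,240; $62,500 × 20% = $12,500. Combined base = $108,000 + $17,210 = $125,210.
Defendant is the primary caregiver for a dependent (−$16,750 flat): $125,210 − $16,750 = $108,460.
Two or more prior felony convictions (+$20,000 flat): $108,460 + $20,000 = $128,460.
Victim suffered great bodily injury (+100%): $128,460 × 2 = $256,920.
$256,920 is within the $350,000 maximum.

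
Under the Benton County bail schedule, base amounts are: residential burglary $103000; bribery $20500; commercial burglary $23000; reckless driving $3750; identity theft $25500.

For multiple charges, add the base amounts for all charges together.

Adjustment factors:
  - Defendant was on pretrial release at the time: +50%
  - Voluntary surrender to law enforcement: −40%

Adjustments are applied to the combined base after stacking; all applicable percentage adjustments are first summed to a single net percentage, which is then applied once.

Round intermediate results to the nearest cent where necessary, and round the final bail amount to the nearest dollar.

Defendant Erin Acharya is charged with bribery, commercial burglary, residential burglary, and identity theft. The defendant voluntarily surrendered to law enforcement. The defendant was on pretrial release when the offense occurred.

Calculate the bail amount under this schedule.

$189200

Base amounts from the schedule: bribery $20500; commercial burglary $23000; residential burglary $103000; identity theft $25500.
Stacking rule: sum of all bases. $20500 + $23000 + $103000 + $25500 = $172000.
Net percentage adjustment: +50% −40% = +10%. $172000 × 1.1 = $189200.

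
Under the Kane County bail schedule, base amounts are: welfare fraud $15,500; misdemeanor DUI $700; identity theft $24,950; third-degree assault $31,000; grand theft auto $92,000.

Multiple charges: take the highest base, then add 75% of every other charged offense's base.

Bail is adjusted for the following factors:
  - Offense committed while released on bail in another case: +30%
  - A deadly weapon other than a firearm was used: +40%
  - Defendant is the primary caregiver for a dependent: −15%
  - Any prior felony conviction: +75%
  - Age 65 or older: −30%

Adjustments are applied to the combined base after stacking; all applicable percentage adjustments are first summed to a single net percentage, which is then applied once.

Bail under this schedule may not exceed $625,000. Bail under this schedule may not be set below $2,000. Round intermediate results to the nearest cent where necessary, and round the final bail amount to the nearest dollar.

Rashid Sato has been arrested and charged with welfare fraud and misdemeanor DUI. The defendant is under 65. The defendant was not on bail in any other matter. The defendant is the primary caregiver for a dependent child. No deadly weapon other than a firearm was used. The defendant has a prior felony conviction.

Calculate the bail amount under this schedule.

Base amounts from the schedule: welfare fraud $15,500; misdemeanor DUI $700.
Stacking rule: highest base plus 75% of each additional charge. Highest is welfare fraud at $15,500. Additional: $700 × 75% = $525. Combined base = $15,500 + $525 = $16,025.
Net percentage adjustment: −15% +75% = +60%. $16,025 × 1.6 = $25,640.
$25,640 is within the $625,000 maximum.
$25,640 is at or above the $2,000 minimum.

$25,640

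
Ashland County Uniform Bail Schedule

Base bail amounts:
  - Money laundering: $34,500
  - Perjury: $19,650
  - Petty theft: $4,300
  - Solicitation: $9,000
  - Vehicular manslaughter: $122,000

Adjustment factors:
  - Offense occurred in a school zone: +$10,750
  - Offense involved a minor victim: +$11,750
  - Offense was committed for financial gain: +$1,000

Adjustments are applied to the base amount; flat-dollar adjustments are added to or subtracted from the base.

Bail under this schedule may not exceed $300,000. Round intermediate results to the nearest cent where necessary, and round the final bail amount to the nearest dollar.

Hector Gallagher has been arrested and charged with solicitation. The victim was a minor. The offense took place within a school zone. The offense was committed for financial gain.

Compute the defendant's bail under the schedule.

Base amounts from the schedule: solicitation $9,000.
Single charge. Combined base = $9,000.
Offense occurred in a school zone (+$10,750 flat): $9,000 + $10,750 = $19,750.
Offense involved a minor victim (+$11,750 flat): $19,750 + $11,750 = $31,500.
Offense was committed for financial gain (+$1,000 flat): $31,500 + $1,000 = $32,500.
$32,500 is within the $300,000 maximum.

$32,500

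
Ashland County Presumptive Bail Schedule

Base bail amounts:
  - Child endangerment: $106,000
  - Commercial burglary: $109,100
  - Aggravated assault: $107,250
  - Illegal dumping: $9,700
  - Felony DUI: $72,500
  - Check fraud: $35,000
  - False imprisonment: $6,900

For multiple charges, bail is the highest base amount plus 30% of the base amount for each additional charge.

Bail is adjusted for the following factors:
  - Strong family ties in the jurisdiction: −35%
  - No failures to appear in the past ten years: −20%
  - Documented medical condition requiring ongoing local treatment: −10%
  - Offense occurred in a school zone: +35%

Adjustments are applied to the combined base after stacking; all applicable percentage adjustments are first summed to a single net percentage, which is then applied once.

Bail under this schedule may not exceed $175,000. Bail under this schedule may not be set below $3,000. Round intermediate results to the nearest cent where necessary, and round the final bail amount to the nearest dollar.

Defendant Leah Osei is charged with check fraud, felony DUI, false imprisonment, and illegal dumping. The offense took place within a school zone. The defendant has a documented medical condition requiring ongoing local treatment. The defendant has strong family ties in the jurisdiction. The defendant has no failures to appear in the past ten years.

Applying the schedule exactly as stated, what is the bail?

Base amounts from the schedule: check fraud $35,000; felony DUI $72,500; false imprisonment $6,900; illegal dumping $9,700.
Stacking rule: highest base plus 30% of each additional charge. Highest is felony DUI at $72,500. Additional: $35,000 × 30% = $10,500; $6,900 × 30% = $2,070; $9,700 × 30% = $2,910. Combined base = $72,500 + $15,480 = $87,980.
Net percentage adjustment: −35% −20% −10% +35% = −30%. $87,980 × 0.7 = $61,586.
$61,586 is within the $175,000 maximum.
$61,586 is at or above the $3,000 minimum.

$61,586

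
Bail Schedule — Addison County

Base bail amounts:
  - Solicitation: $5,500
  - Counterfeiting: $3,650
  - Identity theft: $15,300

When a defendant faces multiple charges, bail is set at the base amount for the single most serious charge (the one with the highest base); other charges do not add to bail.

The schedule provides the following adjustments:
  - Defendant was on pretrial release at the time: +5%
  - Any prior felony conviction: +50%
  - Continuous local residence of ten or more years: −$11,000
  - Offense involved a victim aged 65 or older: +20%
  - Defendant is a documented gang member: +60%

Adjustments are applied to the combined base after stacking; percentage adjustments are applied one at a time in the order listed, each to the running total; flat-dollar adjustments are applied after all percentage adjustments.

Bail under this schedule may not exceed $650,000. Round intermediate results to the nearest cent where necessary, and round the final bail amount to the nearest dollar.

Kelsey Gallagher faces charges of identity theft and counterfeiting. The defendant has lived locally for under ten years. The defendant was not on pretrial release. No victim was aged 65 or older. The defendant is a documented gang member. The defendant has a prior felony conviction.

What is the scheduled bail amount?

$36,720

Base amounts from the schedule: identity theft $15,300; counterfeiting $3,650.
Stacking rule: use the highest base only. Highest is identity theft at $15,300. Combined base = $15,300.
Any prior felony conviction (+50%): $15,300 × 1.5 = $22,950.
Defendant is a documented gang member (+60%): $22,950 × 1.6 = $36,720.
$36,720 is within the $650,000 maximum.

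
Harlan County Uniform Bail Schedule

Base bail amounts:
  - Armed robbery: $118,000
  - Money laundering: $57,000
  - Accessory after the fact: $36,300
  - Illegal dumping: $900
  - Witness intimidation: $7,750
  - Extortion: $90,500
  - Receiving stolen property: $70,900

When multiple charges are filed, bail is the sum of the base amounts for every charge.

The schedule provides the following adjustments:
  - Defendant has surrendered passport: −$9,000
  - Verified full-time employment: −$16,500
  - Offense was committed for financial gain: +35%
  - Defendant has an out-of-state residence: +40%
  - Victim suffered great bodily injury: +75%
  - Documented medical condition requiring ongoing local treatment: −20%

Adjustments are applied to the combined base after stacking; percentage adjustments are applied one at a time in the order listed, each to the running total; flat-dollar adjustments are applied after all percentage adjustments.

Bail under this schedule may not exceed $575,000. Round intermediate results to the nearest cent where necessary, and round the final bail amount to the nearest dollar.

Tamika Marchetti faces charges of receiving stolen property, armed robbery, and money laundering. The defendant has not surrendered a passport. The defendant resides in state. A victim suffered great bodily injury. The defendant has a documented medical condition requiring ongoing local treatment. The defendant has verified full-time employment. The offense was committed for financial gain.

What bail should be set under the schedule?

$448,251

Base amounts from the schedule: receiving stolen property $70,900; armed robbery $118,000; money laundering $57,000.
Stacking rule: sum of all bases. $70,900 + $118,000 + $57,000 = $245,900.
Offense was committed for financial gain (+35%): $245,900 × 1.35 = $331,965.
Victim suffered great bodily injury (+75%): $331,965 × 1.75 = $580,938.75.
Documented medical condition requiring ongoing local treatment (−20%): $580,938.75 × 0.8 = $464,751.
Verified full-time employment (−$16,500 flat): $464,751 − $16,500 = $448,251.
$448,251 is within the $575,000 maximum.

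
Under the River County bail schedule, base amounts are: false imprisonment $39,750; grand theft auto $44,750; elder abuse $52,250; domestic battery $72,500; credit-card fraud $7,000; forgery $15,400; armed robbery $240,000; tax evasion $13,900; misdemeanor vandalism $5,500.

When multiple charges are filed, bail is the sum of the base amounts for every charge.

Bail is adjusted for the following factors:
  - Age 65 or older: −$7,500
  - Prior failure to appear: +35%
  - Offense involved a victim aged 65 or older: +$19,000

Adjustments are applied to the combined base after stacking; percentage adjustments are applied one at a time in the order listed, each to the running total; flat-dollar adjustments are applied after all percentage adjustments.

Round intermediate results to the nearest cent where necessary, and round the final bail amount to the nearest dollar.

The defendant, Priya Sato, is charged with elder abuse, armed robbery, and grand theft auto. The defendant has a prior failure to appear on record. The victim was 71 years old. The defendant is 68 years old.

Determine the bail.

Base amounts from the schedule: elder abuse $52,250; armed robbery $240,000; grand theft auto $44,750.
Stacking rule: sum of all bases. $52,250 + $240,000 + $44,750 = $337,000.
Prior failure to appear (+35%): $337,000 × 1.35 = $454,950.
Age 65 or older (−$7,500 flat): $454,950 − $7,500 = $447,450.
Offense involved a victim aged 65 or older (+$19,000 flat): $447,450 + $19,000 = $466,450.

$466,450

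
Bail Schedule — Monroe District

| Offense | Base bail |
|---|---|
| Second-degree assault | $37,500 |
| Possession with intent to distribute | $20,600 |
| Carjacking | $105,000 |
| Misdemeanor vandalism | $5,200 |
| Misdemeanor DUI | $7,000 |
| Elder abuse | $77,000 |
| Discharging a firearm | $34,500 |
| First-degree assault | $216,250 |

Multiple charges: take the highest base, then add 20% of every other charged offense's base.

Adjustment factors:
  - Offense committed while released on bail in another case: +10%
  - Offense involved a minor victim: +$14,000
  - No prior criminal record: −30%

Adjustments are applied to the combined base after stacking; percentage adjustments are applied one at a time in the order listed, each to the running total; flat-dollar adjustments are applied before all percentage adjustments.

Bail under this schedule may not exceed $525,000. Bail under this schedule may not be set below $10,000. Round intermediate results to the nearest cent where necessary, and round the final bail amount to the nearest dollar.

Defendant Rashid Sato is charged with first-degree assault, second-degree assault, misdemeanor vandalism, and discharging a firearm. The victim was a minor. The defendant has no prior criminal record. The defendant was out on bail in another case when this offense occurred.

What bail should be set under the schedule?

Base amounts from the schedule: first-degree assault $216,250; second-degree assault $37,500; misdemeanor vandalism $5,200; discharging a firearm $34,500.
Stacking rule: highest base plus 20% of each additional charge. Highest is first-degree assault at $216,250. Additional: $37,500 × 20% = $7,500; $5,200 × 20% = $1,040; $34,500 × 20% = $6,900. Combined base = $216,250 + $15,440 = $231,690.
Offense involved a minor victim (+$14,000 flat): $231,690 + $14,000 = $245,690.
Offense committed while released on bail in another case (+10%): $245,690 × 1.1 = $270,259.
No prior criminal record (−30%): $270,259 × 0.7 = $189,181.30.
$189,181.30 is within the $525,000 maximum.
$189,181.30 is at or above the $10,000 minimum.
Rounded to the nearest dollar: $189,181.

$189,181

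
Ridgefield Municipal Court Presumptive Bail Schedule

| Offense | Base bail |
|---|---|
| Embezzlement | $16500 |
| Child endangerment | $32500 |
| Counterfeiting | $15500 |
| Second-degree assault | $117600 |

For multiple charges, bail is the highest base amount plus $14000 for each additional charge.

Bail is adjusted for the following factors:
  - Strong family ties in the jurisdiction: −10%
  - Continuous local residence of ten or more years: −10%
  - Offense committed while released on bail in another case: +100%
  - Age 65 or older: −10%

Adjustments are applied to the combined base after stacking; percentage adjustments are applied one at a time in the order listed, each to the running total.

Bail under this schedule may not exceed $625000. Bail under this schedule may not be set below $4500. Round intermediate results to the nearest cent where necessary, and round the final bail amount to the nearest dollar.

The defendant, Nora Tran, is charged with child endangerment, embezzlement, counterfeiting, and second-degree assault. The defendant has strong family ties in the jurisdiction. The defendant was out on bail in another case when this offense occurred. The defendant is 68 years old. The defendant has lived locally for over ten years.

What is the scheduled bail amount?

$232697

Base amounts from the schedule: child endangerment $32500; embezzlement $16500; counterfeiting $15500; second-degree assault $117600.
Stacking rule: highest base plus $14000 per additional charge. Highest is second-degree assault at $117600; 3 additional charges → +$42000. Combined base = $159600.
Strong family ties in the jurisdiction (−10%): $159600 × 0.9 = $143640.
Continuous local residence of ten or more years (−10%): $143640 × 0.9 = $129276.
Offense committed while released on bail in another case (+100%): $129276 × 2 = $258552.
Age 65 or older (−10%): $258552 × 0.9 = $232696.80.
$232696.80 is within the $625000 maximum.
$232696.80 is at or above the $4500 minimum.
Rounded to the nearest dollar: $232697.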